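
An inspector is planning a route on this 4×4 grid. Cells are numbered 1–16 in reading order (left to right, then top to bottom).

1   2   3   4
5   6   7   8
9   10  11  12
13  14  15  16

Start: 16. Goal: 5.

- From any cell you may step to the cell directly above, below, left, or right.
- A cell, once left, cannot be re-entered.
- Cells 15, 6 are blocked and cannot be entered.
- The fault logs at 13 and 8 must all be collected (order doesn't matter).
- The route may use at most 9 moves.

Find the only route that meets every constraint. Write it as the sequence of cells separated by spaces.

The 9-move cap with required stops at 13, 8 leaves no slack for detours.
Route from 16: up 2 to 8, left 1 to 7, down 1 to 11, left 1 to 10, down 1 to 14, left 1 to 13, up 2 to 5 — 9 moves in all.
Check: all required cells visited; 9 ≤ 9 moves.

16 12 8 7 11 10 14 13 9 5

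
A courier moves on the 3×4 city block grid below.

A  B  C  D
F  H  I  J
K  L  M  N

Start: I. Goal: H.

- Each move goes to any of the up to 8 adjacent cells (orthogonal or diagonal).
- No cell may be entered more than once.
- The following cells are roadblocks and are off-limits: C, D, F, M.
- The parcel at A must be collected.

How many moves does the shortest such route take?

3

Any route passes through A somewhere between I and H. Summing Chebyshev distances along the two legs (I → A → H) gives a lower bound of 2 + 1 = 3 moves.
A route of 3 moves achieves this: I → B → A → H.
Since 3 matches the lower bound, it is optimal.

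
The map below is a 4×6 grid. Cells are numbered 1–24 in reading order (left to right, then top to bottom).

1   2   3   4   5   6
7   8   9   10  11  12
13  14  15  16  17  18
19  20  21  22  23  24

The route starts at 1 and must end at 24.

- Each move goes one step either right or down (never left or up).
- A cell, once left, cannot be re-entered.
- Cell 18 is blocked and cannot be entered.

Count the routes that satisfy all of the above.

A right/down-only route from 1 to 24 makes exactly 3 down-moves and 5 right-moves in some order.
With no other constraints that would be C(8,3) = 56 routes.
Subtract routes through each blocked cell (inclusion–exclusion for overlaps): − through 18: 21 → 35.
That gives 35 routes.

35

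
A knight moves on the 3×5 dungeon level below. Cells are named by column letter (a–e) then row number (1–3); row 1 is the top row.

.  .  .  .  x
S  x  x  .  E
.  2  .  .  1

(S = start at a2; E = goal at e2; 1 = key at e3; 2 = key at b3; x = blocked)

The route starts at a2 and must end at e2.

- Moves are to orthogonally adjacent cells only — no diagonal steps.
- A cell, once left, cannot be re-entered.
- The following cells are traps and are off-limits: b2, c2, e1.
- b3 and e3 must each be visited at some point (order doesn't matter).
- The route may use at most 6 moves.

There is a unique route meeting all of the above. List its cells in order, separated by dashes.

The 6-move cap with required stops at b3, e3 leaves no slack for detours.
Route from a2: down to a3, 4× right (reaching e3), up to e2 — 6 moves in all.
Check: all required cells visited; 6 ≤ 6 moves.

a2 - a3 - b3 - c3 - d3 - e3 - e2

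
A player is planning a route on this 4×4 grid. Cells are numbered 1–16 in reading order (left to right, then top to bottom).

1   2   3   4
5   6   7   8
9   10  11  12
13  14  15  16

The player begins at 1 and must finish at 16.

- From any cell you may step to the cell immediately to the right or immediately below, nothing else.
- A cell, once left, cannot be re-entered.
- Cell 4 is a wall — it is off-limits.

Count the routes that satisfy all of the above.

19

A right/down-only route from 1 to 16 makes exactly 3 down-moves and 3 right-moves in some order.
With no other constraints that would be C(6,3) = 20 routes.
Subtract routes through each blocked cell (inclusion–exclusion for overlaps): − through 4: 1 → 19.
That gives 19 routes.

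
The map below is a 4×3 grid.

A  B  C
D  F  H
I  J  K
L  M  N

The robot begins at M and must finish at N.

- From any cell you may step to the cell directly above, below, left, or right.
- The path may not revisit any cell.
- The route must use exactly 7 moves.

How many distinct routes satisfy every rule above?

Need simple routes of exactly 7 moves from M to N (Manhattan distance 1, so 3 moves are spent on a detour and 3 undoing it).
Enumerating: M J F B C H K N | M J I D F H K N | M L I D F J K N | M L I D F H K N | M L I J F H K N.
That gives 5 routes.

5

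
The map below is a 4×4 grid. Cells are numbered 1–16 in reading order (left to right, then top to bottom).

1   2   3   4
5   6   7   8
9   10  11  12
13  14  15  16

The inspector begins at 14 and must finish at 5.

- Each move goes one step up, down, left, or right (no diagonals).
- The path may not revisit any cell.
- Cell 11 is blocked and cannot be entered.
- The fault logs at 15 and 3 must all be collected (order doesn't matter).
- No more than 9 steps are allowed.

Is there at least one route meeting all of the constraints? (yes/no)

yes

One route that works: 14 → 15 → 16 → 12 → 8 → 4 → 3 → 7 → 6 → 5.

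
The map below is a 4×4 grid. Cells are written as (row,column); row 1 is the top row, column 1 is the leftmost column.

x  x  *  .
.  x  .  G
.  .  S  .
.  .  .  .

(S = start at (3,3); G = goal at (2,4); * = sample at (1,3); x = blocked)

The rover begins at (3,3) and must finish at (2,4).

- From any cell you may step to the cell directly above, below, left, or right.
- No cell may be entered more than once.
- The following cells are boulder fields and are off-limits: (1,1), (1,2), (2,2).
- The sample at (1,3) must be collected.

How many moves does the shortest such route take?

4

Any route passes through (1,3) somewhere between (3,3) and (2,4). Summing Manhattan distances along the two legs ((3,3) → (1,3) → (2,4)) gives a lower bound of 2 + 2 = 4 moves.
A route of 4 moves achieves this: (3,3) → (2,3) → (1,3) → (1,4) → (2,4).
Since 4 matches the lower bound, it is optimal.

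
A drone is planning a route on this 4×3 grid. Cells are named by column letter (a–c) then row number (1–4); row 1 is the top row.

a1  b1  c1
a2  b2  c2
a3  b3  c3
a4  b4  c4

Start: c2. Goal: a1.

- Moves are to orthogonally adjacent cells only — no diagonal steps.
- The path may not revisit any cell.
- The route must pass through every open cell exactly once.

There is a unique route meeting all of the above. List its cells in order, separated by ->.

c2 -> c1 -> b1 -> b2 -> b3 -> c3 -> c4 -> b4 -> a4 -> a3 -> a2 -> a1

Need to visit all 12 open cells exactly once, starting at c2 and ending at a1.
Cell c4 has only two open neighbours (c3 and b4), so the path must pass straight through it: one of those is the cell it's entered from and the other is where it exits.
Route from c2: up 1 to c1, left 1 to b1, down 2 to b3, right 1 to c3, down 1 to c4, left 2 to a4, up 3 to a1 — 11 moves in all.
Check: all 12 open cells covered.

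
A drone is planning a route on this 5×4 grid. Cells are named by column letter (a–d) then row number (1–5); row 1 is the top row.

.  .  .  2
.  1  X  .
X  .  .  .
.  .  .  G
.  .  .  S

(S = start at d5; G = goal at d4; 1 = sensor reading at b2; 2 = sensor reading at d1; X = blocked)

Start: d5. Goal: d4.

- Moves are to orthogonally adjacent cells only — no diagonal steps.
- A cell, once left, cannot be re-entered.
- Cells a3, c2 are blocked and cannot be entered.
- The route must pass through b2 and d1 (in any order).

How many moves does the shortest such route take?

11

Any route passes through b2 and d1 in some order between d5 and d4. Summing Manhattan distances along each leg and taking the cheapest ordering (d5 → b2 → d1 → d4) gives a lower bound of 5 + 3 + 3 = 11 moves.
A route of 11 moves achieves this: d5 → c5 → c4 → c3 → b3 → b2 → b1 → c1 → d1 → d2 → d3 → d4.
Since 11 matches the lower bound, it is optimal.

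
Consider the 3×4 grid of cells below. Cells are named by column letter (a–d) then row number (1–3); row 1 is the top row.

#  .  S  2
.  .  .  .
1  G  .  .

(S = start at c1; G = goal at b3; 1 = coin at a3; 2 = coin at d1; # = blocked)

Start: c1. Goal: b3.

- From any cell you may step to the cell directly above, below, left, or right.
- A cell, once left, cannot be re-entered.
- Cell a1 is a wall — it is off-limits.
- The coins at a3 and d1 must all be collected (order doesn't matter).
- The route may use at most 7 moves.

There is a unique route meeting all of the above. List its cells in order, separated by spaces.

The 7-move cap with required stops at a3, d1 leaves no slack for detours.
Route from c1: right to d1, down to d2, 3× left (reaching a2), down to a3, right to b3 — 7 moves in all.
Check: all required cells visited; 7 ≤ 7 moves.

c1 d1 d2 c2 b2 a2 a3 b3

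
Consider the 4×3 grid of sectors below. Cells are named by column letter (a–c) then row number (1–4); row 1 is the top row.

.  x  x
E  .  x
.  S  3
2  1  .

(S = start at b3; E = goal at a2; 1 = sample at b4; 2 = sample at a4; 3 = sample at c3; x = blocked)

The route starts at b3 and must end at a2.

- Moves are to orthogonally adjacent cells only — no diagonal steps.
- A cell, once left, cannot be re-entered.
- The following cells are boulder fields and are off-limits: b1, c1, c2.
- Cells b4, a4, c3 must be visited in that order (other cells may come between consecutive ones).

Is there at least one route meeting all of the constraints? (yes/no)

no

Ignoring the required order, 1 revisit-free route from b3 to a2 passes through all of b4, a4, and c3; the waypoint orders that occur are c3 → b4 → a4 (1) — never b4 → a4 → c3.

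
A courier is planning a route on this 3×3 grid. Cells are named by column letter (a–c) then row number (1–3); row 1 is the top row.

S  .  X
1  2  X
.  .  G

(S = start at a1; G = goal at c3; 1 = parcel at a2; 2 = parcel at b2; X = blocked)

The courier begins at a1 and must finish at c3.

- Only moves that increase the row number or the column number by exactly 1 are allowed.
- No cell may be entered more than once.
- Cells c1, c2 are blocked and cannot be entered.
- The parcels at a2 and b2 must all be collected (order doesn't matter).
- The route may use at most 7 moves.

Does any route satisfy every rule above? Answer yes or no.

yes

One route that works: a1 → a2 → b2 → b3 → c3.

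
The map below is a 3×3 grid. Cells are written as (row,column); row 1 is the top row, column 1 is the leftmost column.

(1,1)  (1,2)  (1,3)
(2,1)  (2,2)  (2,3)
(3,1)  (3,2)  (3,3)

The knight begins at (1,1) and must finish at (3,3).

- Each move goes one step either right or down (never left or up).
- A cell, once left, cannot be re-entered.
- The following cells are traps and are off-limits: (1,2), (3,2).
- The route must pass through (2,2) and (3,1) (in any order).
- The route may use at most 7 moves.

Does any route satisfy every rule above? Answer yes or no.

no

(3,1) is below but to the left of (2,2): going (2,2) → (3,1) would need a leftward move and (3,1) → (2,2) an upward move, so no right/down-only route can visit both required cells.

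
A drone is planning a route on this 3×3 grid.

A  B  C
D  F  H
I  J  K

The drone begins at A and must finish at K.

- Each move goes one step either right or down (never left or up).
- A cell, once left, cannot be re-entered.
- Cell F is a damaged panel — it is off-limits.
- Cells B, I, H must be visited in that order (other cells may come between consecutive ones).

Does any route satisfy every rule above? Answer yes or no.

I lies to the left of B, so going from B to I would need a leftward move — but moves only go right/down, so B cannot be visited before I.

no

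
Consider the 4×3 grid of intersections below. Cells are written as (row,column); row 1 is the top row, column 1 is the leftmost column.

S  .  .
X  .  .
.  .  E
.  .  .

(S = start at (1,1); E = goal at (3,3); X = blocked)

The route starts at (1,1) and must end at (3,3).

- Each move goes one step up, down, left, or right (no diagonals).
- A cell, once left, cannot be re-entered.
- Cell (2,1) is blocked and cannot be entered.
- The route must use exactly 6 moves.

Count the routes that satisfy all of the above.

Need simple routes of exactly 6 moves from (1,1) to (3,3) (Manhattan distance 4, so 1 moves are spent on a detour and 1 undoing it).
Enumerating: (1,1) (1,2) (2,2) (3,2) (4,2) (4,3) (3,3) | (1,1) (1,2) (1,3) (2,3) (2,2) (3,2) (3,3).
That gives 2 routes.

2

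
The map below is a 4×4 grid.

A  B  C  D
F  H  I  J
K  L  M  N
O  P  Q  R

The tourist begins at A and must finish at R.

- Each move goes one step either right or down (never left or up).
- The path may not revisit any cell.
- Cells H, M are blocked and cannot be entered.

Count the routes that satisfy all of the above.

A right/down-only route from A to R makes exactly 3 down-moves and 3 right-moves in some order.
With no other constraints that would be C(6,3) = 20 routes.
Subtract routes through each blocked cell (inclusion–exclusion for overlaps): − through H: 12 − through M: 12 + through H&M: 8 → 4.
That gives 4 routes.

4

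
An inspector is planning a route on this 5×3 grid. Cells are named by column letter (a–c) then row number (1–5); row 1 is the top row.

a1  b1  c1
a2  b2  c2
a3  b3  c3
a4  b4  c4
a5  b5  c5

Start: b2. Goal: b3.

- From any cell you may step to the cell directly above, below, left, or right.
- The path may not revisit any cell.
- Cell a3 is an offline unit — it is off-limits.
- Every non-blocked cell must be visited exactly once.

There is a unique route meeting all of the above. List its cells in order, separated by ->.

Need to visit all 14 open cells exactly once, starting at b2 and ending at b3.
Route from b2: left to a2, up to a1, 2× right (reaching c1), 4× down (reaching c5), 2× left (reaching a5), up to a4, right to b4, up to b3 — 13 moves in all.
Check: all 14 open cells covered.

b2 -> a2 -> a1 -> b1 -> c1 -> c2 -> c3 -> c4 -> c5 -> b5 -> a5 -> a4 -> b4 -> b3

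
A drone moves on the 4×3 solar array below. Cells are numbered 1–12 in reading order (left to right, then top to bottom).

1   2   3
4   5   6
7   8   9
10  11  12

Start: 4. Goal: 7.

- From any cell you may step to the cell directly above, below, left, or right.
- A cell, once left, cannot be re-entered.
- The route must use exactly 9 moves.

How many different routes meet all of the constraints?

11

Need simple routes of exactly 9 moves from 4 to 7 (Manhattan distance 1, so 4 moves are spent on a detour and 4 undoing it).
Branch systematically from the start, pruning whenever the remaining move budget drops below the Manhattan distance to 7 or differs from it in parity. Grouping the completions by first move — via 1: 8; via 5: 3 (no valid completion starts via 7) — and summing: 8 + 3 = 11.
That gives 11 routes.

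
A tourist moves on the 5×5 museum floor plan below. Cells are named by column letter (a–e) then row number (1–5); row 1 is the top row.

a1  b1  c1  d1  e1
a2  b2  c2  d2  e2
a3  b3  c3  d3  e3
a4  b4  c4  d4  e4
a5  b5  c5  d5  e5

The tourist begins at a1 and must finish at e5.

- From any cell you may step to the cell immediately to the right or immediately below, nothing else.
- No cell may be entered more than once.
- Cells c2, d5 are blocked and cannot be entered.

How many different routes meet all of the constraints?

A right/down-only route from a1 to e5 makes exactly 4 down-moves and 4 right-moves in some order.
With no other constraints that would be C(8,4) = 70 routes.
Subtract routes through each blocked cell (inclusion–exclusion for overlaps): − through c2: 30 − through d5: 35 + through c2&d5: 12 → 17.
That gives 17 routes.

17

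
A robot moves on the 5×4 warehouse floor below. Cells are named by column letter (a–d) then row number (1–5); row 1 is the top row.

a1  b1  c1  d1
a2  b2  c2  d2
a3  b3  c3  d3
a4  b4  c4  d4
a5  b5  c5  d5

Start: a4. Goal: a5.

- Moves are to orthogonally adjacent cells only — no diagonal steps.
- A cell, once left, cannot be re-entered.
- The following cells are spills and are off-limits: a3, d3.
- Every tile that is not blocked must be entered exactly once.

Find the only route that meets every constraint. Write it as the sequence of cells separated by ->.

Need to visit all 18 open cells exactly once, starting at a4 and ending at a5.
Cell d2 has only two open neighbours (d1 and c2), so the path must pass straight through it: one of those is the cell it's entered from and the other is where it exits.
Route from a4: right to b4, 2× up (reaching b2), left to a2, up to a1, 3× right (reaching d1), down to d2, left to c2, 2× down (reaching c4), right to d4, down to d5, 3× left (reaching a5) — 17 moves in all.
Check: all 18 open cells covered.

a4 -> b4 -> b3 -> b2 -> a2 -> a1 -> b1 -> c1 -> d1 -> d2 -> c2 -> c3 -> c4 -> d4 -> d5 -> c5 -> b5 -> a5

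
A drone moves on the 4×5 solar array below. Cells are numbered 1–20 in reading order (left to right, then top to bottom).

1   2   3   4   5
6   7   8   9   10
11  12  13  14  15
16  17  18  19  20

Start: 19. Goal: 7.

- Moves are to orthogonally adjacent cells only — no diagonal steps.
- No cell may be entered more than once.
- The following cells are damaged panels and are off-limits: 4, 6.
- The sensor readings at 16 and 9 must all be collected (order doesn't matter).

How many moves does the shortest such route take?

Any route passes through 16 and 9 in some order between 19 and 7. Summing Manhattan distances along each leg and taking the cheapest ordering (19 → 9 → 16 → 7) gives a lower bound of 2 + 5 + 3 = 10 moves.
A route of 10 moves achieves this: 19 → 14 → 9 → 8 → 13 → 18 → 17 → 16 → 11 → 12 → 7.
Since 10 matches the lower bound, it is optimal.

10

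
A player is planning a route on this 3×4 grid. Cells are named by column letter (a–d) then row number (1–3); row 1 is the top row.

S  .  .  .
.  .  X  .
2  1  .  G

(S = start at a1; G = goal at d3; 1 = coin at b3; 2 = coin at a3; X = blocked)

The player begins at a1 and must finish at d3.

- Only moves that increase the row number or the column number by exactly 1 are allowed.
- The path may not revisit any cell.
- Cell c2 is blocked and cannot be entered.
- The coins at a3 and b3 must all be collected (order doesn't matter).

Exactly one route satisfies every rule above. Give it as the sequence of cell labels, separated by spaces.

Moves only go right or down, so the column and row indices never decrease.
Route from a1: down 2 to a3, right 3 to d3 — 5 moves in all.
Check: all required cells visited.

a1 a2 a3 b3 c3 d3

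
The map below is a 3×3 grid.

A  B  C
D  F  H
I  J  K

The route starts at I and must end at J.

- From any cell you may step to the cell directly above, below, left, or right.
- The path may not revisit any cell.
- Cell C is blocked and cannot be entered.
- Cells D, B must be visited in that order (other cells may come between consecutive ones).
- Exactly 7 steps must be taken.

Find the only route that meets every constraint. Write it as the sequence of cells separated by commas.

I, D, A, B, F, H, K, J

The waypoints must appear in the order D, B, with no cell reused.
Route from I: up 2 to A, right 1 to B, down 1 to F, right 1 to H, down 1 to K, left 1 to J — 7 moves in all.
Check: order respected (D at step 1, B at step 3); 7 moves as required.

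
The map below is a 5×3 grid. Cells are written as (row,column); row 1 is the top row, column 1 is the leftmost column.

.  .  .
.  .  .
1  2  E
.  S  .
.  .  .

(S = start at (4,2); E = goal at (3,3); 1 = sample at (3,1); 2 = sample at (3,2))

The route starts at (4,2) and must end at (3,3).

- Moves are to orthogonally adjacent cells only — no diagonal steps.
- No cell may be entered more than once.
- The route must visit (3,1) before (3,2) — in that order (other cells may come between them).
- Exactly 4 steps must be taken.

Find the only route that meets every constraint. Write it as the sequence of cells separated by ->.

The waypoints must appear in the order (3,1), (3,2), with no cell reused.
Route from (4,2): left to (4,1), up to (3,1), 2× right (reaching (3,3)) — 4 moves in all.
Check: order respected (1 at step 2, 2 at step 3); 4 moves as required.

(4,2) -> (4,1) -> (3,1) -> (3,2) -> (3,3)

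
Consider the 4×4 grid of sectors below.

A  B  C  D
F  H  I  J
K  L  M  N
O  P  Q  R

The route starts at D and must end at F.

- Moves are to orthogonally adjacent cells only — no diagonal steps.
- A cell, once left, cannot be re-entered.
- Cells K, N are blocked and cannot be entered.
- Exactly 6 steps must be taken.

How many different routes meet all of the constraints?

6

Need simple routes of exactly 6 moves from D to F (Manhattan distance 4, so 1 moves are spent on a detour and 1 undoing it).
Enumerating: D J I C B H F | D J I C B A F | D J I M L H F | D J I H B A F | D C I M L H F | D C I H B A F.
That gives 6 routes.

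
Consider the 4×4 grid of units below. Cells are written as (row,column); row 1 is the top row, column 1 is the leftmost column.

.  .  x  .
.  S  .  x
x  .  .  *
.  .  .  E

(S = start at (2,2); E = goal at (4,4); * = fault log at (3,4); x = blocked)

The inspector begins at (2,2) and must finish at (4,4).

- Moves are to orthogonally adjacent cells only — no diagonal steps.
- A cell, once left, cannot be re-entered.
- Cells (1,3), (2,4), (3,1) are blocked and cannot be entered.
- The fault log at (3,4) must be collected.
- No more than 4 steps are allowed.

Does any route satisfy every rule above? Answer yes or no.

One route that works: (2,2) → (3,2) → (3,3) → (3,4) → (4,4).

yes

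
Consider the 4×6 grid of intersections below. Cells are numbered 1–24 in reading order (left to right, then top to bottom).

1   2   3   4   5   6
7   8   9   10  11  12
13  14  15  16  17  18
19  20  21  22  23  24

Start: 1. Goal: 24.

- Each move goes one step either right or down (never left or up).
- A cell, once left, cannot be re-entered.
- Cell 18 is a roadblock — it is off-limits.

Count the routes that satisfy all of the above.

A right/down-only route from 1 to 24 makes exactly 3 down-moves and 5 right-moves in some order.
With no other constraints that would be C(8,3) = 56 routes.
Subtract routes through each blocked cell (inclusion–exclusion for overlaps): − through 18: 21 → 35.
That gives 35 routes.

35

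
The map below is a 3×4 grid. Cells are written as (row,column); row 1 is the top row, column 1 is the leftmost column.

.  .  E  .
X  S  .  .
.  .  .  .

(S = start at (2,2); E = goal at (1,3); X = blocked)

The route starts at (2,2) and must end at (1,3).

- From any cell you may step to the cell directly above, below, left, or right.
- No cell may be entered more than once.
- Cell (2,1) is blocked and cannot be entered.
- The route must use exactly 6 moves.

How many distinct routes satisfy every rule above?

4

Need simple routes of exactly 6 moves from (2,2) to (1,3) (Manhattan distance 2, so 2 moves are spent on a detour and 2 undoing it).
Enumerating: (2,2) (3,2) (3,3) (2,3) (2,4) (1,4) (1,3) | (2,2) (3,2) (3,3) (3,4) (2,4) (1,4) (1,3) | (2,2) (3,2) (3,3) (3,4) (2,4) (2,3) (1,3) | (2,2) (2,3) (3,3) (3,4) (2,4) (1,4) (1,3).
That gives 4 routes.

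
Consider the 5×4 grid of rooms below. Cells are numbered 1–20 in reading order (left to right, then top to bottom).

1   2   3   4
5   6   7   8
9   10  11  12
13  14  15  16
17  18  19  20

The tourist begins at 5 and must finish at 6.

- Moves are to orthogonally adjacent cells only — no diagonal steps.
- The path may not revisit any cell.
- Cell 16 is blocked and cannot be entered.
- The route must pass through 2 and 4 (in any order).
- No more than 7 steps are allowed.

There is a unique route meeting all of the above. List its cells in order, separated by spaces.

5 1 2 3 4 8 7 6

The budget equals the shortest possible length, so every move has to be on a shortest route through the required cells.
Route from 5: up to 1, 3× right (reaching 4), down to 8, 2× left (reaching 6) — 7 moves in all.
Check: all required cells visited; 7 ≤ 7 moves.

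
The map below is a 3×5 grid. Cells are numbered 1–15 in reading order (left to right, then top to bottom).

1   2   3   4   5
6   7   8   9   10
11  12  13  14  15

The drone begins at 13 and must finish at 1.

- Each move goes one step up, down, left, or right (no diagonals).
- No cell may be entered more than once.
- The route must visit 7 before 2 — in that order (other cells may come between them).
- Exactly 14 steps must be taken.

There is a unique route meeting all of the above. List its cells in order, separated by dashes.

The waypoints must appear in the order 7, 2, with no cell reused.
Route from 13: left 2 to 11, up 1 to 6, right 3 to 9, down 1 to 14, right 1 to 15, up 2 to 5, left 4 to 1 — 14 moves in all.
Check: order respected (7 at step 4, 2 at step 13); 14 moves as required.

13 - 12 - 11 - 6 - 7 - 8 - 9 - 14 - 15 - 10 - 5 - 4 - 3 - 2 - 1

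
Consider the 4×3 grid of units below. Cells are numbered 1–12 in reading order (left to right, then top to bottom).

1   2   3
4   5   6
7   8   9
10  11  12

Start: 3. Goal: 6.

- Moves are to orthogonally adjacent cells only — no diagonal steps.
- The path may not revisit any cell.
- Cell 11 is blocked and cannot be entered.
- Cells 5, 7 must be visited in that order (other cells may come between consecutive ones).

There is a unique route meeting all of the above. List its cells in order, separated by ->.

The waypoints must appear in the order 5, 7, with no cell reused.
Route from 3: left to 2, down to 5, left to 4, down to 7, 2× right (reaching 9), up to 6 — 7 moves in all.
Check: order respected (5 at step 2, 7 at step 4).

3 -> 2 -> 5 -> 4 -> 7 -> 8 -> 9 -> 6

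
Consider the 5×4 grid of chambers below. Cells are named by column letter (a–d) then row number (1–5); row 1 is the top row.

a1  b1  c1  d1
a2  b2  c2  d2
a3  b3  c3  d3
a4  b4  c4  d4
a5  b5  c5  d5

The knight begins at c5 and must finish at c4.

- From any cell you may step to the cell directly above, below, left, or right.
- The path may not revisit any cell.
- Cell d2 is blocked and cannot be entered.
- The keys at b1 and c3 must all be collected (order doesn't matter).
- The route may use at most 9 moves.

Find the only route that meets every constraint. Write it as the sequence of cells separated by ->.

c5 -> b5 -> b4 -> b3 -> b2 -> b1 -> c1 -> c2 -> c3 -> c4

The budget equals the shortest possible length, so every move has to be on a shortest route through the required cells.
Route from c5: left to b5, 4× up (reaching b1), right to c1, 3× down (reaching c4) — 9 moves in all.
Check: all required cells visited; 9 ≤ 9 moves.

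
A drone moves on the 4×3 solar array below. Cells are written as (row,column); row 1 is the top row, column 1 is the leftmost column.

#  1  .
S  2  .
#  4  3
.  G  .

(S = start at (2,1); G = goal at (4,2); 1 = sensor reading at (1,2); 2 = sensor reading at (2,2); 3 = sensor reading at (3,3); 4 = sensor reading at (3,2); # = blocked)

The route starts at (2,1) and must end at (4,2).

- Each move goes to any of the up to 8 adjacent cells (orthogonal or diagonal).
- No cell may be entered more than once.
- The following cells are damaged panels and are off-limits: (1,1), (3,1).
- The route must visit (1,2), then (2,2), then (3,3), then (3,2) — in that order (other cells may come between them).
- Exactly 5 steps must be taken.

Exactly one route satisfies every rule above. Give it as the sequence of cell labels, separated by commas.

The waypoints must appear in the order (1,2), (2,2), (3,3), (3,2), with no cell reused.
Route from (2,1): up-right 1 to (1,2), down 1 to (2,2), down-right 1 to (3,3), left 1 to (3,2), down 1 to (4,2) — 5 moves in all.
Check: order respected (1 at step 1, 2 at step 2, 3 at step 3, 4 at step 4); 5 moves as required.

(2,1), (1,2), (2,2), (3,3), (3,2), (4,2)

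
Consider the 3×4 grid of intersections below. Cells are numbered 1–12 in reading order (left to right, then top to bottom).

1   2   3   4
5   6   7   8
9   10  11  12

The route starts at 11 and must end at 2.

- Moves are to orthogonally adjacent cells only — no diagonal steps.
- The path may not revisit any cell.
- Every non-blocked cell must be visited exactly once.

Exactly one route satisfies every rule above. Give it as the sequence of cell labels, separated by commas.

Need to visit all 12 open cells exactly once, starting at 11 and ending at 2.
Route from 11: right to 12, 2× up (reaching 4), left to 3, down to 7, left to 6, down to 10, left to 9, 2× up (reaching 1), right to 2 — 11 moves in all.
Check: all 12 open cells covered.

11, 12, 8, 4, 3, 7, 6, 10, 9, 5, 1, 2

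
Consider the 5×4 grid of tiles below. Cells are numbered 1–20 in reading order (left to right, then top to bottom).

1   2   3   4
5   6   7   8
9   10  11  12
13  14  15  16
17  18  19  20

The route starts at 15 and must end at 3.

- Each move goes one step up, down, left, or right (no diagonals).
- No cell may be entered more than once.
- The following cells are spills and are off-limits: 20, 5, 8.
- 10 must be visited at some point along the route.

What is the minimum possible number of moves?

5

Any route passes through 10 somewhere between 15 and 3. Summing Manhattan distances along the two legs (15 → 10 → 3) gives a lower bound of 2 + 3 = 5 moves.
A route of 5 moves achieves this: 15 → 11 → 10 → 6 → 2 → 3.
Since 5 matches the lower bound, it is optimal.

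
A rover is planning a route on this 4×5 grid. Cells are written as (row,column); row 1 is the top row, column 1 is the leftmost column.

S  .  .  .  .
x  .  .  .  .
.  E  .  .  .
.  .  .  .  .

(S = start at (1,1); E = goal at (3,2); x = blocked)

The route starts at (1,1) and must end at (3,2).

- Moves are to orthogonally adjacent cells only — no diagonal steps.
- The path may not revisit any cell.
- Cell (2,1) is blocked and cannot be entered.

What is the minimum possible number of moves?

The Manhattan distance from (1,1) to (3,2) is |1−3| + |1−2| = 3, so at least 3 moves are needed.
A route of 3 moves achieves this: (1,1) → (1,2) → (2,2) → (3,2).
Since 3 matches the lower bound, it is optimal.

3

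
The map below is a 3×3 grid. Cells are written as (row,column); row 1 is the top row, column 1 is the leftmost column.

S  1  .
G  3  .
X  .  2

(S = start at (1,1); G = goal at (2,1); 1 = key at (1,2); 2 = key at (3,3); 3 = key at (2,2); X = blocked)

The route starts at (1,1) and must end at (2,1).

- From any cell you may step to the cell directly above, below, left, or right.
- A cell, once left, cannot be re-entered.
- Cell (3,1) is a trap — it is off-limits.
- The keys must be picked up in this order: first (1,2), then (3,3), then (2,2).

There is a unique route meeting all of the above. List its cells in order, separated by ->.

The waypoints must appear in the order (1,2), (3,3), (2,2), with no cell reused.
Route from (1,1): right 2 to (1,3), down 2 to (3,3), left 1 to (3,2), up 1 to (2,2), left 1 to (2,1) — 7 moves in all.
Check: order respected (1 at step 1, 2 at step 4, 3 at step 6).

(1,1) -> (1,2) -> (1,3) -> (2,3) -> (3,3) -> (3,2) -> (2,2) -> (2,1)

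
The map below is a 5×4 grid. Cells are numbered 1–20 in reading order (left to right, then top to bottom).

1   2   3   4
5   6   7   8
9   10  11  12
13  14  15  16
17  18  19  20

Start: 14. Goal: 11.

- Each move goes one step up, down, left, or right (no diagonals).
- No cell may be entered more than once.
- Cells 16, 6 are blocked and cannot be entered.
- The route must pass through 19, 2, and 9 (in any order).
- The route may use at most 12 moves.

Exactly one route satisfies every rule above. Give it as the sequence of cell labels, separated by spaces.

The 12-move cap with required stops at 19, 2, 9 leaves no slack for detours.
Route from 14: right 1 to 15, down 1 to 19, left 2 to 17, up 4 to 1, right 2 to 3, down 2 to 11 — 12 moves in all.
Check: all required cells visited; 12 ≤ 12 moves.

14 15 19 18 17 13 9 5 1 2 3 7 11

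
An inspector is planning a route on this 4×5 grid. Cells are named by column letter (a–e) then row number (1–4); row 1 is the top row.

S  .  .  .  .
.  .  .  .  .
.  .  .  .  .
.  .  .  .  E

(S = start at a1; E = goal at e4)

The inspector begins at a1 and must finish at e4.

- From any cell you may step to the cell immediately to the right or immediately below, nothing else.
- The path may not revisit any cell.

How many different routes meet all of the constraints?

A right/down-only route from a1 to e4 makes exactly 3 down-moves and 4 right-moves in some order.
With no other constraints that would be C(7,3) = 35 routes.
That gives 35 routes.

35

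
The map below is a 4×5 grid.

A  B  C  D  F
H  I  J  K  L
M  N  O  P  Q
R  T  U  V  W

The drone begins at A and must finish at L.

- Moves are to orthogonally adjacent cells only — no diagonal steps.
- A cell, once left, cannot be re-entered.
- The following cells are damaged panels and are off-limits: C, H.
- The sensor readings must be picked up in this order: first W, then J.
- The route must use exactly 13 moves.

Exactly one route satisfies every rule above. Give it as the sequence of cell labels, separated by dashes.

A - B - I - N - T - U - V - W - Q - P - O - J - K - L

The waypoints must appear in the order W, J, with no cell reused.
Route from A: right 1 to B, down 3 to T, right 3 to W, up 1 to Q, left 2 to O, up 1 to J, right 2 to L — 13 moves in all.
Check: order respected (W at step 7, J at step 11); 13 moves as required.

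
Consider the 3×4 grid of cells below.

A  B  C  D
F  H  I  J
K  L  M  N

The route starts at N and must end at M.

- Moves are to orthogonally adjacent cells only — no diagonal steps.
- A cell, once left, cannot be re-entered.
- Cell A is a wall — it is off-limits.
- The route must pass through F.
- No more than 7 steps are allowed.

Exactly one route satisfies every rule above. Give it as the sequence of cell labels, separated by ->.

The 7-move cap with required stops at F leaves no slack for detours.
Route from N: up 1 to J, left 3 to F, down 1 to K, right 2 to M — 7 moves in all.
Check: all required cells visited; 7 ≤ 7 moves.

N -> J -> I -> H -> F -> K -> L -> M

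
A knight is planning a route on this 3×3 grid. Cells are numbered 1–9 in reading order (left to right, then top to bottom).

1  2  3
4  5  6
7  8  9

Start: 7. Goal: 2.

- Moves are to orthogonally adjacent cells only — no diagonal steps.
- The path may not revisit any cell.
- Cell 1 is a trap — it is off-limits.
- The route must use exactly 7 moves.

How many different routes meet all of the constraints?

1

Need simple routes of exactly 7 moves from 7 to 2 (Manhattan distance 3, so 2 moves are spent on a detour and 2 undoing it).
Enumerating: 7 4 5 8 9 6 3 2.
That gives 1 route.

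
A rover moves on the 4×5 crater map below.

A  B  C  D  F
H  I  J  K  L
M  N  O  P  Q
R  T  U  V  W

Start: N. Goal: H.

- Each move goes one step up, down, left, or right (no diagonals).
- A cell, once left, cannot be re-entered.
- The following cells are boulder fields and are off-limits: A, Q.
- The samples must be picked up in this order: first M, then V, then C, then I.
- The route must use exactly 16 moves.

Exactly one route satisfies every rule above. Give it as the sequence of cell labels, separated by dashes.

N - M - R - T - U - V - P - O - J - K - L - F - D - C - B - I - H

The waypoints must appear in the order M, V, C, I, with no cell reused.
Route from N: left 1 to M, down 1 to R, right 3 to V, up 1 to P, left 1 to O, up 1 to J, right 2 to L, up 1 to F, left 3 to B, down 1 to I, left 1 to H — 16 moves in all.
Check: order respected (M at step 1, V at step 5, C at step 13, I at step 15); 16 moves as required.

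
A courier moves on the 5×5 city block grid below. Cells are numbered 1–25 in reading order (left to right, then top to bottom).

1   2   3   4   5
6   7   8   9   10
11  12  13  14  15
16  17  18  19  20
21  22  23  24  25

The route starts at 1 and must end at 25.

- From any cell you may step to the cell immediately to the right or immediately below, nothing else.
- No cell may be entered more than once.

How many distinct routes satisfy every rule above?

A right/down-only route from 1 to 25 makes exactly 4 down-moves and 4 right-moves in some order.
With no other constraints that would be C(8,4) = 70 routes.
That gives 70 routes.

70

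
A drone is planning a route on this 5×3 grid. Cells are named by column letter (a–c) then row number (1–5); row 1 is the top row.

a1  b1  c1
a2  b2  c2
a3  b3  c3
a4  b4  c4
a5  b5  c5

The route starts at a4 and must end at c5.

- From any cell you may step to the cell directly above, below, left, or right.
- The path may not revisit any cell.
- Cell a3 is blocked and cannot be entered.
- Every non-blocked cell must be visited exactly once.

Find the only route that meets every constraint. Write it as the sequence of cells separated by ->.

a4 -> a5 -> b5 -> b4 -> b3 -> b2 -> a2 -> a1 -> b1 -> c1 -> c2 -> c3 -> c4 -> c5

Need to visit all 14 open cells exactly once, starting at a4 and ending at c5.
Cell c1 has only two open neighbours (c2 and b1), so the path must pass straight through it: one of those is the cell it's entered from and the other is where it exits.
Route from a4: down 1 to a5, right 1 to b5, up 3 to b2, left 1 to a2, up 1 to a1, right 2 to c1, down 4 to c5 — 13 moves in all.
Check: all 14 open cells covered.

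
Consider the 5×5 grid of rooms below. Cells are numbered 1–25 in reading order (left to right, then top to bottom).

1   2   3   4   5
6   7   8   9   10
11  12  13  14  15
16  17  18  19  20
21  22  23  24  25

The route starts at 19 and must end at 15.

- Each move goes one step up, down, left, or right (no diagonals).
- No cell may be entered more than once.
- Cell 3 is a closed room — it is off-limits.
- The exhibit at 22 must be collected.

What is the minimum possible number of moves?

Any route passes through 22 somewhere between 19 and 15. Summing Manhattan distances along the two legs (19 → 22 → 15) gives a lower bound of 3 + 5 = 8 moves.
A route of 8 moves achieves this: 19 → 24 → 23 → 22 → 17 → 12 → 13 → 14 → 15.
Since 8 matches the lower bound, it is optimal.

8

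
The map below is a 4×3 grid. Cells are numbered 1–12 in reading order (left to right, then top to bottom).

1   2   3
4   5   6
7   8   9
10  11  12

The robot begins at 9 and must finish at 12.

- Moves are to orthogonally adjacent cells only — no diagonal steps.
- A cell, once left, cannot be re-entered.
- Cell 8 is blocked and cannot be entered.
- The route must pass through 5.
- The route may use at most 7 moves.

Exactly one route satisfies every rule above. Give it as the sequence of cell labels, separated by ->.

Any route must reach 5 and still end at 12 within 7 moves, so the order of the required stops is forced.
Route from 9: up to 6, 2× left (reaching 4), 2× down (reaching 10), 2× right (reaching 12) — 7 moves in all.
Check: all required cells visited; 7 ≤ 7 moves.

9 -> 6 -> 5 -> 4 -> 7 -> 10 -> 11 -> 12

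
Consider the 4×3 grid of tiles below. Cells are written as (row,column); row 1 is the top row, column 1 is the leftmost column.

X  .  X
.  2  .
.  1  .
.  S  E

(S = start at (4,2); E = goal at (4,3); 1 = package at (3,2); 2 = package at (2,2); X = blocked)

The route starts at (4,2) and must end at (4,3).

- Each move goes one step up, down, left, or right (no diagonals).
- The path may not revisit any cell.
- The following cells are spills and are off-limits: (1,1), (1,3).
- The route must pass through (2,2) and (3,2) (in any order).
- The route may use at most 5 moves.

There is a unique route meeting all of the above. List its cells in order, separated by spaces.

(4,2) (3,2) (2,2) (2,3) (3,3) (4,3)

The budget equals the shortest possible length, so every move has to be on a shortest route through the required cells.
Route from (4,2): up 2 to (2,2), right 1 to (2,3), down 2 to (4,3) — 5 moves in all.
Check: all required cells visited; 5 ≤ 5 moves.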